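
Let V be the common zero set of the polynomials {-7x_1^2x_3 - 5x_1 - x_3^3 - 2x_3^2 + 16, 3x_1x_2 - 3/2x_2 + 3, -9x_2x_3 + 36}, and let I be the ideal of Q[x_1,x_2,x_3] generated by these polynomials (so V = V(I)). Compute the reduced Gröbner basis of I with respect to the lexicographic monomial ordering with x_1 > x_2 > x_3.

G = {x_1 + 1/4x_3 - 1/2, x_2 - 23/54x_3^2 - 2/27x_3 - 4/27, x_3^3 + 4/23x_3^2 + 8/23x_3 - 216/23}

f_1 = -7x_1^2x_3 - 5x_1 - x_3^3 - 2x_3^2 + 16, LT = x_1^2x_3.
f_2 = 3x_1x_2 - 3/2x_2 + 3, LT = x_1x_2.
f_3 = -9x_2x_3 + 36, LT = x_2x_3.

S(f_1,f_2): lcm = x_1^2x_2x_3. S = 1/2x_1x_2x_3 + 5/7x_1x_2 - x_1x_3 + 1/7x_2x_3^3 + 2/7x_2x_3^2 - 16/7x_2.
  leading term x_1x_2x_3: subtract (1/6x_3)·f_2 from 1/2x_1x_2x_3 + 5/7x_1x_2 - x_1x_3 + 1/7x_2x_3^3 + 2/7x_2x_3^2 - 16/7x_2 → 5/7x_1x_2 - x_1x_3 + 1/7x_2x_3^3 + 2/7x_2x_3^2 + 1/4x_2x_3 - 16/7x_2 - 1/2x_3
  leading term x_1x_2: subtract (5/21)·f_2 from 5/7x_1x_2 - x_1x_3 + 1/7x_2x_3^3 + 2/7x_2x_3^2 + 1/4x_2x_3 - 16/7x_2 - 1/2x_3 → -x_1x_3 + 1/7x_2x_3^3 + 2/7x_2x_3^2 + 1/4x_2x_3 - 27/14x_2 - 1/2x_3 - 5/7
  leading term x_1x_3: no divisor's leading term divides it; move -x_1x_3 to the remainder.
  leading term x_2x_3^3: subtract (-1/63x_3^2)·f_3 from 1/7x_2x_3^3 + 2/7x_2x_3^2 + 1/4x_2x_3 - 27/14x_2 - 1/2x_3 - 5/7 → 2/7x_2x_3^2 + 1/4x_2x_3 - 27/14x_2 + 4/7x_3^2 - 1/2x_3 - 5/7
  leading term x_2x_3^2: subtract (-2/63x_3)·f_3 from 2/7x_2x_3^2 + 1/4x_2x_3 - 27/14x_2 + 4/7x_3^2 - 1/2x_3 - 5/7 → 1/4x_2x_3 - 27/14x_2 + 4/7x_3^2 + 9/14x_3 - 5/7
  leading term x_2x_3: subtract (-1/36)·f_3 from 1/4x_2x_3 - 27/14x_2 + 4/7x_3^2 + 9/14x_3 - 5/7 → -27/14x_2 + 4/7x_3^2 + 9/14x_3 + 2/7
  leading term x_2: no divisor's leading term divides it; move -27/14x_2 to the remainder.
  leading term x_3^2: no divisor's leading term divides it; move 4/7x_3^2 to the remainder.
  leading term x_3: no divisor's leading term divides it; move 9/14x_3 to the remainder.
  leading term 1: no divisor's leading term divides it; move 2/7 to the remainder.
  remainder -x_1x_3 - 27/14x_2 + 4/7x_3^2 + 9/14x_3 + 2/7 ≠ 0; add g_4 = -x_1x_3 - 27/14x_2 + 4/7x_3^2 + 9/14x_3 + 2/7 to the basis.

S(f_1,f_3): lcm = x_1^2x_2x_3. S = 4x_1^2 + 5/7x_1x_2 + 1/7x_2x_3^3 + 2/7x_2x_3^2 - 16/7x_2.
  leading term x_1^2: no divisor's leading term divides it; move 4x_1^2 to the remainder.
  leading term x_1x_2: subtract (5/21)·f_2 from 5/7x_1x_2 + 1/7x_2x_3^3 + 2/7x_2x_3^2 - 16/7x_2 → 1/7x_2x_3^3 + 2/7x_2x_3^2 - 27/14x_2 - 5/7
  leading term x_2x_3^3: subtract (-1/63x_3^2)·f_3 from 1/7x_2x_3^3 + 2/7x_2x_3^2 - 27/14x_2 - 5/7 → 2/7x_2x_3^2 - 27/14x_2 + 4/7x_3^2 - 5/7
  leading term x_2x_3^2: subtract (-2/63x_3)·f_3 from 2/7x_2x_3^2 - 27/14x_2 + 4/7x_3^2 - 5/7 → -27/14x_2 + 4/7x_3^2 + 8/7x_3 - 5/7
  leading term x_2: no divisor's leading term divides it; move -27/14x_2 to the remainder.
  leading term x_3^2: no divisor's leading term divides it; move 4/7x_3^2 to the remainder.
  leading term x_3: no divisor's leading term divides it; move 8/7x_3 to the remainder.
  leading term 1: no divisor's leading term divides it; move -5/7 to the remainder.
  remainder 4x_1^2 - 27/14x_2 + 4/7x_3^2 + 8/7x_3 - 5/7 ≠ 0; add g_5 = 4x_1^2 - 27/14x_2 + 4/7x_3^2 + 8/7x_3 - 5/7 to the basis.

S(f_2,f_3): lcm = x_1x_2x_3. S = 4x_1 - 1/2x_2x_3 + x_3.
  leading term x_1: no divisor's leading term divides it; move 4x_1 to the remainder.
  leading term x_2x_3: subtract (1/18)·f_3 from -1/2x_2x_3 + x_3 → x_3 - 2
  leading term x_3: no divisor's leading term divides it; move x_3 to the remainder.
  leading term 1: no divisor's leading term divides it; move -2 to the remainder.
  remainder 4x_1 + x_3 - 2 ≠ 0; add g_6 = 4x_1 + x_3 - 2 to the basis.

S(f_1,g_4): lcm = x_1^2x_3. S = -27/14x_1x_2 + 4/7x_1x_3^2 + 9/14x_1x_3 + x_1 + 1/7x_3^3 + 2/7x_3^2 - 16/7.
  leading term x_1x_2: subtract (-9/14)·f_2 from -27/14x_1x_2 + 4/7x_1x_3^2 + 9/14x_1x_3 + x_1 + 1/7x_3^3 + 2/7x_3^2 - 16/7 → 4/7x_1x_3^2 + 9/14x_1x_3 + x_1 - 27/28x_2 + 1/7x_3^3 + 2/7x_3^2 - 5/14
  leading term x_1x_3^2: subtract (-4/7x_3)·g_4 from 4/7x_1x_3^2 + 9/14x_1x_3 + x_1 - 27/28x_2 + 1/7x_3^3 + 2/7x_3^2 - 5/14 → 9/14x_1x_3 + x_1 - 54/49x_2x_3 - 27/28x_2 + 23/49x_3^3 + 32/49x_3^2 + 8/49x_3 - 5/14
  leading term x_1x_3: subtract (-9/14)·g_4 from 9/14x_1x_3 + x_1 - 54/49x_2x_3 - 27/28x_2 + 23/49x_3^3 + 32/49x_3^2 + 8/49x_3 - 5/14 → x_1 - 54/49x_2x_3 - 108/49x_2 + 23/49x_3^3 + 50/49x_3^2 + 113/196x_3 - 17/98
  leading term x_1: subtract (1/4)·g_6 from x_1 - 54/49x_2x_3 - 108/49x_2 + 23/49x_3^3 + 50/49x_3^2 + 113/196x_3 - 17/98 → -54/49x_2x_3 - 108/49x_2 + 23/49x_3^3 + 50/49x_3^2 + 16/49x_3 + 16/49
  leading term x_2x_3: subtract (6/49)·f_3 from -54/49x_2x_3 - 108/49x_2 + 23/49x_3^3 + 50/49x_3^2 + 16/49x_3 + 16/49 → -108/49x_2 + 23/49x_3^3 + 50/49x_3^2 + 16/49x_3 - 200/49
  leading term x_2: no divisor's leading term divides it; move -108/49x_2 to the remainder.
  leading term x_3^3: no divisor's leading term divides it; move 23/49x_3^3 to the remainder.
  leading term x_3^2: no divisor's leading term divides it; move 50/49x_3^2 to the remainder.
  leading term x_3: no divisor's leading term divides it; move 16/49x_3 to the remainder.
  leading term 1: no divisor's leading term divides it; move -200/49 to the remainder.
  remainder -108/49x_2 + 23/49x_3^3 + 50/49x_3^2 + 16/49x_3 - 200/49 ≠ 0; add g_7 = -108/49x_2 + 23/49x_3^3 + 50/49x_3^2 + 16/49x_3 - 200/49 to the basis.

S(f_2,g_4): lcm = x_1x_2x_3. S = -27/14x_2^2 + 4/7x_2x_3^2 + 1/7x_2x_3 + 2/7x_2 + x_3.
  leading term x_2^2: subtract (7/8x_2)·g_7 from -27/14x_2^2 + 4/7x_2x_3^2 + 1/7x_2x_3 + 2/7x_2 + x_3 → -23/56x_2x_3^3 - 9/28x_2x_3^2 - 1/7x_2x_3 + 27/7x_2 + x_3
  leading term x_2x_3^3: subtract (23/504x_3^2)·f_3 from -23/56x_2x_3^3 - 9/28x_2x_3^2 - 1/7x_2x_3 + 27/7x_2 + x_3 → -9/28x_2x_3^2 - 1/7x_2x_3 + 27/7x_2 - 23/14x_3^2 + x_3
  leading term x_2x_3^2: subtract (1/28x_3)·f_3 from -9/28x_2x_3^2 - 1/7x_2x_3 + 27/7x_2 - 23/14x_3^2 + x_3 → -1/7x_2x_3 + 27/7x_2 - 23/14x_3^2 - 2/7x_3
  leading term x_2x_3: subtract (1/63)·f_3 from -1/7x_2x_3 + 27/7x_2 - 23/14x_3^2 - 2/7x_3 → 27/7x_2 - 23/14x_3^2 - 2/7x_3 - 4/7
  leading term x_2: subtract (-7/4)·g_7 from 27/7x_2 - 23/14x_3^2 - 2/7x_3 - 4/7 → 23/28x_3^3 + 1/7x_3^2 + 2/7x_3 - 54/7
  leading term x_3^3: no divisor's leading term divides it; move 23/28x_3^3 to the remainder.
  leading term x_3^2: no divisor's leading term divides it; move 1/7x_3^2 to the remainder.
  leading term x_3: no divisor's leading term divides it; move 2/7x_3 to the remainder.
  leading term 1: no divisor's leading term divides it; move -54/7 to the remainder.
  remainder 23/28x_3^3 + 1/7x_3^2 + 2/7x_3 - 54/7 ≠ 0; add g_8 = 23/28x_3^3 + 1/7x_3^2 + 2/7x_3 - 54/7 to the basis.

The other S-polynomials (S(f_3,g_4), S(f_1,g_5), S(f_2,g_5), S(f_3,g_5), S(g_4,g_5), S(f_1,g_6), S(f_2,g_6), S(f_3,g_6), S(g_4,g_6), S(g_5,g_6), S(f_1,g_7), S(f_2,g_7), S(f_3,g_7), S(g_4,g_7), S(g_5,g_7), S(g_6,g_7), S(f_1,g_8), S(f_2,g_8), S(f_3,g_8), S(g_4,g_8), S(g_5,g_8), S(g_6,g_8), S(g_7,g_8)) all reduce to 0 modulo the current basis, so we have a Gröbner basis.
Inter-reduce: drop elements whose leading term is divisible by another's, tail-reduce, and make monic.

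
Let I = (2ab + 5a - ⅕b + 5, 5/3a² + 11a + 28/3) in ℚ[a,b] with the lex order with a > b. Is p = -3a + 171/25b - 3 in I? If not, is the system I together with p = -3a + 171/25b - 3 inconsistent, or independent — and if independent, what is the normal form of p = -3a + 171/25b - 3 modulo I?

-3a + 171/25b - 3 lies in I (it reduces to 0).

First compute the reduced Gröbner basis of I by Buchberger's algorithm.
f_1 = 2ab + 5a - ⅕b + 5, LT = ab.
f_2 = 5/3a² + 11a + 28/3, LT = a².

S(f_1,f_2): lcm = a²b. S = 5/2a² - 67/10ab + 5/2a - 28/5b.
  reduce S modulo (f_1, f_2):
  remainder 11/4a - 627/100b + 11/4 ≠ 0; add h_3 = 11/4a - 627/100b + 11/4 to the basis.

S(f_1,h_3): lcm = ab. S = 5/2a + 57/25b² - 11/10b + 5/2.
  reduce S modulo (f_1, f_2, h_3):
  remainder 57/25b² + 23/5b ≠ 0; add h_4 = 57/25b² + 23/5b to the basis.

The other S-polynomials (S(f_2,h_3), S(f_1,h_4), S(f_2,h_4), S(h_3,h_4)) all reduce to 0 modulo the current basis, so we have a Gröbner basis.
Inter-reduce: drop elements whose leading term is divisible by another's, tail-reduce, and make monic.
Reduced Gröbner basis: {a - 57/25b + 1, b² + 115/57b}.
Label its elements g_1 = a - 57/25b + 1, g_2 = b² + 115/57b.

Reduce p = -3a + 171/25b - 3 modulo G:
  leading term a: subtract (-3)·g_1 from -3a + 171/25b - 3 → 0
  normal form = 0.
Since the normal form is 0, p ∈ I.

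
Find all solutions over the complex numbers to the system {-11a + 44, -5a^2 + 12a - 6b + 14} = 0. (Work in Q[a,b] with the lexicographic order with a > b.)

Compute a lex Gröbner basis by Buchberger's algorithm.
f_1 = -11a + 44, LT = a.
f_2 = -5a^2 + 12a - 6b + 14, LT = a^2.

S(f_1,f_2): lcm = a^2. S = -8/5a - 6/5b + 14/5.
  leading term a: subtract (8/55)·f_1 from -8/5a - 6/5b + 14/5 → -6/5b - 18/5
  leading term b: no divisor's leading term divides it; move -6/5b to the remainder.
  leading term 1: no divisor's leading term divides it; move -18/5 to the remainder.
  remainder -6/5b - 18/5 ≠ 0; add h_3 = -6/5b - 18/5 to the basis.

The other S-polynomials (S(f_1,h_3), S(f_2,h_3)) all reduce to 0 modulo the current basis, so we have a Gröbner basis.
Inter-reduce: drop elements whose leading term is divisible by another's, tail-reduce, and make monic.
Reduced Gröbner basis: {a - 4, b + 3}.

Since the basis is lex-ordered, b + 3 is univariate in b. Its roots are {-3}. Back-substituting each root into the other basis elements fixes the other coordinates.
  b = -3: the earlier basis element becomes a - 4 = 0, giving a = 4 — point (4, -3).
Check: every point annihilates each of the original generators.

{(4, -3)}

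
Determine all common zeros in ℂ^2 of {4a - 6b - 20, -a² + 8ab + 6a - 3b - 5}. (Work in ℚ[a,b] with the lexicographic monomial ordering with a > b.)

Compute a lex Gröbner basis by Buchberger's algorithm.
f_1 = 4a - 6b - 20, LT = a.
f_2 = -a² + 8ab + 6a - 3b - 5, LT = a².

S(f_1,f_2): lcm = a². S = 13/2ab + a - 3b - 5.
  leading term ab: subtract (13/8b)·f_1 from 13/2ab + a - 3b - 5 → a + 39/4b² + 59/2b - 5
  leading term a: subtract (¼)·f_1 from a + 39/4b² + 59/2b - 5 → 39/4b² + 31b
  leading term b²: no divisor's leading term divides it; move 39/4b² to the remainder.
  leading term b: no divisor's leading term divides it; move 31b to the remainder.
  remainder 39/4b² + 31b ≠ 0; add h_3 = 39/4b² + 31b to the basis.

The other S-polynomials (S(f_1,h_3), S(f_2,h_3)) all reduce to 0 modulo the current basis, so we have a Gröbner basis.
Inter-reduce: drop elements whose leading term is divisible by another's, tail-reduce, and make monic.
Reduced Gröbner basis: {a - 3/2b - 5, b² + 124/39b}.

Since the basis is lex-ordered, b² + 124/39b is univariate in b. Its roots are {-124/39, 0}. Back-substituting each root into the other basis elements fixes the other coordinates.
  b = -124/39: the earlier basis element becomes a - 3/13 = 0, giving a = 3/13 — point (3/13, -124/39).
  b = 0: the earlier basis element becomes a - 5 = 0, giving a = 5 — point (5, 0).
Substituting each solution back into the original system confirms all equations vanish.

{(3/13, -124/39), (5, 0)}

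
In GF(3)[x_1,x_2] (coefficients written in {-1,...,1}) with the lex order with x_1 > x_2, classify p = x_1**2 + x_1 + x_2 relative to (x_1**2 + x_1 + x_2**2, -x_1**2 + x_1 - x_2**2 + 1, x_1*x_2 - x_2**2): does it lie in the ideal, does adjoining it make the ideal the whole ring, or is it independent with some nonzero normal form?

First compute the reduced Gröbner basis of I by Buchberger's algorithm.
f_1 = x_1**2 + x_1 + x_2**2, LT = x_1**2.
f_2 = -x_1**2 + x_1 - x_2**2 + 1, LT = x_1**2.
f_3 = x_1*x_2 - x_2**2, LT = x_1*x_2.

S(f_1,f_2): lcm = x_1**2. S = -x_1 + 1.
  leading term x_1: no divisor's leading term divides it; move -x_1 to the remainder.
  leading term 1: no divisor's leading term divides it; move 1 to the remainder.
  remainder -x_1 + 1 ≠ 0; add h_4 = -x_1 + 1 to the basis.

S(f_1,f_3): lcm = x_1**2*x_2. S = x_1*x_2**2 + x_1*x_2 + x_2**3.
  leading term x_1*x_2**2: subtract (x_2)·f_3 from x_1*x_2**2 + x_1*x_2 + x_2**3 → x_1*x_2 - x_2**3
  leading term x_1*x_2: subtract (1)·f_3 from x_1*x_2 - x_2**3 → -x_2**3 + x_2**2
  leading term x_2**3: no divisor's leading term divides it; move -x_2**3 to the remainder.
  leading term x_2**2: no divisor's leading term divides it; move x_2**2 to the remainder.
  remainder -x_2**3 + x_2**2 ≠ 0; add h_5 = -x_2**3 + x_2**2 to the basis.

S(f_2,f_3): lcm = x_1**2*x_2. S = x_1*x_2**2 - x_1*x_2 + x_2**3 - x_2.
  leading term x_1*x_2**2: subtract (x_2)·f_3 from x_1*x_2**2 - x_1*x_2 + x_2**3 - x_2 → -x_1*x_2 - x_2**3 - x_2
  leading term x_1*x_2: subtract (-1)·f_3 from -x_1*x_2 - x_2**3 - x_2 → -x_2**3 - x_2**2 - x_2
  leading term x_2**3: subtract (1)·h_5 from -x_2**3 - x_2**2 - x_2 → x_2**2 - x_2
  leading term x_2**2: no divisor's leading term divides it; move x_2**2 to the remainder.
  leading term x_2: no divisor's leading term divides it; move -x_2 to the remainder.
  remainder x_2**2 - x_2 ≠ 0; add h_6 = x_2**2 - x_2 to the basis.

S(f_1,h_4): lcm = x_1**2. S = -x_1 + x_2**2.
  leading term x_1: subtract (1)·h_4 from -x_1 + x_2**2 → x_2**2 - 1
  leading term x_2**2: subtract (1)·h_6 from x_2**2 - 1 → x_2 - 1
  leading term x_2: no divisor's leading term divides it; move x_2 to the remainder.
  leading term 1: no divisor's leading term divides it; move -1 to the remainder.
  remainder x_2 - 1 ≠ 0; add h_7 = x_2 - 1 to the basis.

S(f_2,h_4): lcm = x_1**2. S = x_2**2 - 1.
  leading term x_2**2: subtract (1)·h_6 from x_2**2 - 1 → x_2 - 1
  leading term x_2: subtract (1)·h_7 from x_2 - 1 → 0
  remainder 0.

S(f_3,h_4): lcm = x_1*x_2. S = -x_2**2 + x_2.
  leading term x_2**2: subtract (-1)·h_6 from -x_2**2 + x_2 → 0
  remainder 0.

S(f_1,h_5): leading monomials are coprime, so the S-polynomial reduces to 0 (Buchberger's first criterion).
S(f_2,h_5): leading monomials are coprime, so the S-polynomial reduces to 0 (Buchberger's first criterion).
S(f_3,h_5): lcm = x_1*x_2**3. S = x_1*x_2**2 - x_2**4.
  leading term x_1*x_2**2: subtract (x_2)·f_3 from x_1*x_2**2 - x_2**4 → -x_2**4 + x_2**3
  leading term x_2**4: subtract (x_2)·h_5 from -x_2**4 + x_2**3 → 0
  remainder 0.

S(h_4,h_5): leading monomials are coprime, so the S-polynomial reduces to 0 (Buchberger's first criterion).
S(f_1,h_6): leading monomials are coprime, so the S-polynomial reduces to 0 (Buchberger's first criterion).
S(f_2,h_6): leading monomials are coprime, so the S-polynomial reduces to 0 (Buchberger's first criterion).
S(f_3,h_6): lcm = x_1*x_2**2. S = x_1*x_2 - x_2**3.
  leading term x_1*x_2: subtract (1)·f_3 from x_1*x_2 - x_2**3 → -x_2**3 + x_2**2
  leading term x_2**3: subtract (1)·h_5 from -x_2**3 + x_2**2 → 0
  remainder 0.

S(h_4,h_6): leading monomials are coprime, so the S-polynomial reduces to 0 (Buchberger's first criterion).
S(h_5,h_6): lcm = x_2**3. S = 0.
  remainder 0.

S(f_1,h_7): leading monomials are coprime, so the S-polynomial reduces to 0 (Buchberger's first criterion).
S(f_2,h_7): leading monomials are coprime, so the S-polynomial reduces to 0 (Buchberger's first criterion).
S(f_3,h_7): lcm = x_1*x_2. S = x_1 - x_2**2.
  leading term x_1: subtract (-1)·h_4 from x_1 - x_2**2 → -x_2**2 + 1
  leading term x_2**2: subtract (-1)·h_6 from -x_2**2 + 1 → -x_2 + 1
  leading term x_2: subtract (-1)·h_7 from -x_2 + 1 → 0
  remainder 0.

S(h_4,h_7): leading monomials are coprime, so the S-polynomial reduces to 0 (Buchberger's first criterion).
S(h_5,h_7): lcm = x_2**3. S = 0.
  remainder 0.

S(h_6,h_7): lcm = x_2**2. S = 0.
  remainder 0.

Every S-polynomial of the final basis reduces to 0, so we have a Gröbner basis.
Inter-reduce: drop elements whose leading term is divisible by another's, tail-reduce, and make monic.
Reduced Gröbner basis: {x_1 - 1, x_2 - 1}.
Label its elements g_1 = x_1 - 1, g_2 = x_2 - 1.

Reduce p = x_1**2 + x_1 + x_2 modulo G:
  leading term x_1**2: subtract (x_1)·g_1 from x_1**2 + x_1 + x_2 → -x_1 + x_2
  leading term x_1: subtract (-1)·g_1 from -x_1 + x_2 → x_2 - 1
  leading term x_2: subtract (1)·g_2 from x_2 - 1 → 0
  normal form = 0.
Since the normal form is 0, p ∈ I.

The remainder on division by a Gröbner basis is unique — it is the normal form.

x_1**2 + x_1 + x_2 lies in I (it reduces to 0).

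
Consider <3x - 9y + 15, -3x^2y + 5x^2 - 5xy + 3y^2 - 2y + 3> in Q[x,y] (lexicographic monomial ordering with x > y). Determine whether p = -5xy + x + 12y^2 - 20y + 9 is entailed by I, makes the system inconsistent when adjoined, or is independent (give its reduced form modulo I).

Adjoining -5xy + x + 12y^2 - 20y + 9 makes the ideal the whole ring: the system is inconsistent.

First compute the reduced Gröbner basis of I by Buchberger's algorithm.
f_1 = 3x - 9y + 15, LT = x.
f_2 = -3x^2y + 5x^2 - 5xy + 3y^2 - 2y + 3, LT = x^2y.

S(f_1,f_2): lcm = x^2y. S = 5/3x^2 - 3xy^2 + 10/3xy + y^2 - 2/3y + 1.
  leading term x^2: subtract (5/9x)·f_1 from 5/3x^2 - 3xy^2 + 10/3xy + y^2 - 2/3y + 1 → -3xy^2 + 25/3xy - 25/3x + y^2 - 2/3y + 1
  leading term xy^2: subtract (-y^2)·f_1 from -3xy^2 + 25/3xy - 25/3x + y^2 - 2/3y + 1 → 25/3xy - 25/3x - 9y^3 + 16y^2 - 2/3y + 1
  leading term xy: subtract (25/9y)·f_1 from 25/3xy - 25/3x - 9y^3 + 16y^2 - 2/3y + 1 → -25/3x - 9y^3 + 41y^2 - 127/3y + 1
  leading term x: subtract (-25/9)·f_1 from -25/3x - 9y^3 + 41y^2 - 127/3y + 1 → -9y^3 + 41y^2 - 202/3y + 128/3
  leading term y^3: no divisor's leading term divides it; move -9y^3 to the remainder.
  leading term y^2: no divisor's leading term divides it; move 41y^2 to the remainder.
  leading term y: no divisor's leading term divides it; move -202/3y to the remainder.
  leading term 1: no divisor's leading term divides it; move 128/3 to the remainder.
  remainder -9y^3 + 41y^2 - 202/3y + 128/3 ≠ 0; add h_3 = -9y^3 + 41y^2 - 202/3y + 128/3 to the basis.

The other S-polynomials (S(f_1,h_3), S(f_2,h_3)) all reduce to 0 modulo the current basis, so we have a Gröbner basis.
Inter-reduce: drop elements whose leading term is divisible by another's, tail-reduce, and make monic.
Reduced Gröbner basis: {x - 3y + 5, y^3 - 41/9y^2 + 202/27y - 128/27}.
Label its elements g_1 = x - 3y + 5, g_2 = y^3 - 41/9y^2 + 202/27y - 128/27.

Reduce p = -5xy + x + 12y^2 - 20y + 9 modulo G:
  leading term xy: subtract (-5y)·g_1 from -5xy + x + 12y^2 - 20y + 9 → x - 3y^2 + 5y + 9
  leading term x: subtract (1)·g_1 from x - 3y^2 + 5y + 9 → -3y^2 + 8y + 4
  leading term y^2: no divisor's leading term divides it; move -3y^2 to the remainder.
  leading term y: no divisor's leading term divides it; move 8y to the remainder.
  leading term 1: no divisor's leading term divides it; move 4 to the remainder.
  normal form = -3y^2 + 8y + 4.
The normal form is nonzero, so p ∉ I. Since p minus its normal form lies in I, I + (p) = I + (r) where r = -3y^2 + 8y + 4; decide whether this ideal is the whole ring.
Run Buchberger on G together with r (pairs among the g_i already reduce to 0 since G is a Gröbner basis):
g_1 = x - 3y + 5, LT = x.
g_2 = y^3 - 41/9y^2 + 202/27y - 128/27, LT = y^3.
r = -3y^2 + 8y + 4, LT = y^2.

S(g_2,r): lcm = y^3. S = -17/9y^2 + 238/27y - 128/27.
  leading term y^2: subtract (17/27)·r from -17/9y^2 + 238/27y - 128/27 → 34/9y - 196/27
  leading term y: no divisor's leading term divides it; move 34/9y to the remainder.
  leading term 1: no divisor's leading term divides it; move -196/27 to the remainder.
  remainder 34/9y - 196/27 ≠ 0; add m_4 = 34/9y - 196/27 to the basis.

S(g_2,m_4): lcm = y^3. S = -403/153y^2 + 202/27y - 128/27.
  leading term y^2: subtract (403/459)·r from -403/153y^2 + 202/27y - 128/27 → 70/153y - 3788/459
  leading term y: subtract (35/289)·m_4 from 70/153y - 3788/459 → -57536/7803
  leading term 1: no divisor's leading term divides it; move -57536/7803 to the remainder.
  remainder -57536/7803 ≠ 0; add m_5 = -57536/7803 to the basis.

The other S-polynomials (S(g_1,g_2), S(g_1,r), S(g_1,m_4), S(r,m_4), S(g_1,m_5), S(g_2,m_5), S(r,m_5), S(m_4,m_5)) all reduce to 0 modulo the current basis, so we have a Gröbner basis.
Inter-reduce: drop elements whose leading term is divisible by another's, tail-reduce, and make monic.
Reduced Gröbner basis: {1}.
The reduced Gröbner basis of I + (p) is {1}: the ideal is the whole ring, so the enlarged system has no common solution — adjoining p is inconsistent.

The remainder on division by a Gröbner basis is unique — it is the normal form.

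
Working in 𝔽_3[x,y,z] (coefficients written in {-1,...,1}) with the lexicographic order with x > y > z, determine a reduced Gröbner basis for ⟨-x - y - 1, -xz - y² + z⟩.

f_1 = -x - y - 1, LT = x.
f_2 = -xz - y² + z, LT = xz.

S(f_1,f_2): lcm = xz. S = -y² + yz - z.
  leading term y²: no divisor's leading term divides it; move -y² to the remainder.
  leading term yz: no divisor's leading term divides it; move yz to the remainder.
  leading term z: no divisor's leading term divides it; move -z to the remainder.
  remainder -y² + yz - z ≠ 0; add g_3 = -y² + yz - z to the basis.

S(f_1,g_3): leading monomials are coprime, so the S-polynomial reduces to 0 (Buchberger's first criterion).
S(f_2,g_3): leading monomials are coprime, so the S-polynomial reduces to 0 (Buchberger's first criterion).
Every S-polynomial of the final basis reduces to 0, so we have a Gröbner basis.
Inter-reduce: drop elements whose leading term is divisible by another's, tail-reduce, and make monic.

G = {x + y + 1, y² - yz + z}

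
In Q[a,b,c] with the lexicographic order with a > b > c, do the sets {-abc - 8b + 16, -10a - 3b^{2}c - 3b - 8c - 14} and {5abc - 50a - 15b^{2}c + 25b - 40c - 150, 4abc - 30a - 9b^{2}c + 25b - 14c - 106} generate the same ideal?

No, the ideals differ.

Equality of ideals is decidable: compute both reduced Gröbner bases (unique for the ordering) and check whether they agree.
Buchberger on the first generating set:
f_1 = -abc - 8b + 16, LT = abc.
f_2 = -10a - 3b^{2}c - 3b - 8c - 14, LT = a.

S(f_1,f_2): lcm = abc. S = -\tfrac{3}{10}b^{3}c^{2} - \tfrac{3}{10}b^{2}c - \tfrac{4}{5}bc^{2} - \tfrac{7}{5}bc + 8b - 16.
  leading term b^{3}c^{2}: no divisor's leading term divides it; move -\tfrac{3}{10}b^{3}c^{2} to the remainder.
  leading term b^{2}c: no divisor's leading term divides it; move -\tfrac{3}{10}b^{2}c to the remainder.
  leading term bc^{2}: no divisor's leading term divides it; move -\tfrac{4}{5}bc^{2} to the remainder.
  leading term bc: no divisor's leading term divides it; move -\tfrac{7}{5}bc to the remainder.
  leading term b: no divisor's leading term divides it; move 8b to the remainder.
  leading term 1: no divisor's leading term divides it; move -16 to the remainder.
  remainder -\tfrac{3}{10}b^{3}c^{2} - \tfrac{3}{10}b^{2}c - \tfrac{4}{5}bc^{2} - \tfrac{7}{5}bc + 8b - 16 ≠ 0; add g_3 = -\tfrac{3}{10}b^{3}c^{2} - \tfrac{3}{10}b^{2}c - \tfrac{4}{5}bc^{2} - \tfrac{7}{5}bc + 8b - 16 to the basis.

The other S-polynomials (S(f_1,g_3), S(f_2,g_3)) all reduce to 0 modulo the current basis, so we have a Gröbner basis.
Inter-reduce: drop elements whose leading term is divisible by another's, tail-reduce, and make monic.
Reduced Gröbner basis: {a + \tfrac{3}{10}b^{2}c + \tfrac{3}{10}b + \tfrac{4}{5}c + \tfrac{7}{5}, b^{3}c^{2} + b^{2}c + \tfrac{8}{3}bc^{2} + \tfrac{14}{3}bc - \tfrac{80}{3}b + \tfrac{160}{3}}.

Buchberger on the second generating set:
h_1 = 5abc - 50a - 15b^{2}c + 25b - 40c - 150, LT = abc.
h_2 = 4abc - 30a - 9b^{2}c + 25b - 14c - 106, LT = abc.

S(h_1,h_2): lcm = abc. S = -\tfrac{5}{2}a - \tfrac{3}{4}b^{2}c - \tfrac{5}{4}b - \tfrac{9}{2}c - \tfrac{7}{2}.
  leading term a: no divisor's leading term divides it; move -\tfrac{5}{2}a to the remainder.
  leading term b^{2}c: no divisor's leading term divides it; move -\tfrac{3}{4}b^{2}c to the remainder.
  leading term b: no divisor's leading term divides it; move -\tfrac{5}{4}b to the remainder.
  leading term c: no divisor's leading term divides it; move -\tfrac{9}{2}c to the remainder.
  leading term 1: no divisor's leading term divides it; move -\tfrac{7}{2} to the remainder.
  remainder -\tfrac{5}{2}a - \tfrac{3}{4}b^{2}c - \tfrac{5}{4}b - \tfrac{9}{2}c - \tfrac{7}{2} ≠ 0; add k_3 = -\tfrac{5}{2}a - \tfrac{3}{4}b^{2}c - \tfrac{5}{4}b - \tfrac{9}{2}c - \tfrac{7}{2} to the basis.

S(h_1,k_3): lcm = abc. S = -10a - \tfrac{3}{10}b^{3}c^{2} - \tfrac{7}{2}b^{2}c - \tfrac{9}{5}bc^{2} - \tfrac{7}{5}bc + 5b - 8c - 30.
  leading term a: subtract (4)·k_3 from -10a - \tfrac{3}{10}b^{3}c^{2} - \tfrac{7}{2}b^{2}c - \tfrac{9}{5}bc^{2} - \tfrac{7}{5}bc + 5b - 8c - 30 → -\tfrac{3}{10}b^{3}c^{2} - \tfrac{1}{2}b^{2}c - \tfrac{9}{5}bc^{2} - \tfrac{7}{5}bc + 10b + 10c - 16
  leading term b^{3}c^{2}: no divisor's leading term divides it; move -\tfrac{3}{10}b^{3}c^{2} to the remainder.
  leading term b^{2}c: no divisor's leading term divides it; move -\tfrac{1}{2}b^{2}c to the remainder.
  leading term bc^{2}: no divisor's leading term divides it; move -\tfrac{9}{5}bc^{2} to the remainder.
  leading term bc: no divisor's leading term divides it; move -\tfrac{7}{5}bc to the remainder.
  leading term b: no divisor's leading term divides it; move 10b to the remainder.
  leading term c: no divisor's leading term divides it; move 10c to the remainder.
  leading term 1: no divisor's leading term divides it; move -16 to the remainder.
  remainder -\tfrac{3}{10}b^{3}c^{2} - \tfrac{1}{2}b^{2}c - \tfrac{9}{5}bc^{2} - \tfrac{7}{5}bc + 10b + 10c - 16 ≠ 0; add k_4 = -\tfrac{3}{10}b^{3}c^{2} - \tfrac{1}{2}b^{2}c - \tfrac{9}{5}bc^{2} - \tfrac{7}{5}bc + 10b + 10c - 16 to the basis.

The other S-polynomials (S(h_2,k_3), S(h_1,k_4), S(h_2,k_4), S(k_3,k_4)) all reduce to 0 modulo the current basis, so we have a Gröbner basis.
Inter-reduce: drop elements whose leading term is divisible by another's, tail-reduce, and make monic.
Reduced Gröbner basis: {a + \tfrac{3}{10}b^{2}c + \tfrac{1}{2}b + \tfrac{9}{5}c + \tfrac{7}{5}, b^{3}c^{2} + \tfrac{5}{3}b^{2}c + 6bc^{2} + \tfrac{14}{3}bc - \tfrac{100}{3}b - \tfrac{100}{3}c + \tfrac{160}{3}}.

These differ, so the ideals are not equal.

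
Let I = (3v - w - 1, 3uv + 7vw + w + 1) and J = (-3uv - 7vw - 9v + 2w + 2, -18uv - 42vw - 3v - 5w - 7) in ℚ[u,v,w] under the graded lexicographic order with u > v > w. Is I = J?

Since reduced Gröbner bases are canonical representatives of ideals under a given ordering, it suffices to compute and compare them.
Buchberger on the first generating set:
f_1 = 3v - w - 1, LT = v.
f_2 = 3uv + 7vw + w + 1, LT = uv.

S(f_1,f_2): lcm = uv. S = -⅓uw - 7/3vw - ⅓u - ⅓w - ⅓.
  reduce S modulo (f_1, f_2):
  remainder -⅓uw - 7/9w² - ⅓u - 10/9w - ⅓ ≠ 0; add g_3 = -⅓uw - 7/9w² - ⅓u - 10/9w - ⅓ to the basis.

The other S-polynomials (S(f_1,g_3), S(f_2,g_3)) all reduce to 0 modulo the current basis, so we have a Gröbner basis.
Inter-reduce: drop elements whose leading term is divisible by another's, tail-reduce, and make monic.
Reduced Gröbner basis: {uw + 7/3w² + u + 10/3w + 1, v - ⅓w - ⅓}.

Buchberger on the second generating set:
h_1 = -3uv - 7vw - 9v + 2w + 2, LT = uv.
h_2 = -18uv - 42vw - 3v - 5w - 7, LT = uv.

S(h_1,h_2): lcm = uv. S = 17/6v - 17/18w - 19/18.
  reduce S modulo (h_1, h_2):
  remainder 17/6v - 17/18w - 19/18 ≠ 0; add k_3 = 17/6v - 17/18w - 19/18 to the basis.

S(h_1,k_3): lcm = uv. S = ⅓uw + 7/3vw + 19/51u + 3v - ⅔w - ⅔.
  reduce S modulo (h_1, h_2, k_3):
  remainder ⅓uw + 7/9w² + 19/51u + 184/153w + 23/51 ≠ 0; add k_4 = ⅓uw + 7/9w² + 19/51u + 184/153w + 23/51 to the basis.

The other S-polynomials (S(h_2,k_3), S(h_1,k_4), S(h_2,k_4), S(k_3,k_4)) all reduce to 0 modulo the current basis, so we have a Gröbner basis.
Inter-reduce: drop elements whose leading term is divisible by another's, tail-reduce, and make monic.
Reduced Gröbner basis: {uw + 7/3w² + 19/17u + 184/51w + 23/17, v - ⅓w - 19/51}.

The bases are distinct; the ideals are different.
The choice of monomial ordering does not affect the verdict — as long as both bases are computed under the same ordering, their equality decides ideal equality.

No, the ideals differ.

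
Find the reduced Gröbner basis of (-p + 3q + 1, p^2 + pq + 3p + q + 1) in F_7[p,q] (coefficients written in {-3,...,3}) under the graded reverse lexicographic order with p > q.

G = {q^2 + 2q + 1, p - 3q - 1}

f_1 = -p + 3q + 1, LT = p.
f_2 = p^2 + pq + 3p + q + 1, LT = p^2.

S(f_1,f_2): lcm = p^2. S = 3pq + 3p - q - 1.
  leading term pq: subtract (-3q)·f_1 from 3pq + 3p - q - 1 → 2q^2 + 3p + 2q - 1
  leading term q^2: no divisor's leading term divides it; move 2q^2 to the remainder.
  leading term p: subtract (-3)·f_1 from 3p + 2q - 1 → -3q + 2
  leading term q: no divisor's leading term divides it; move -3q to the remainder.
  leading term 1: no divisor's leading term divides it; move 2 to the remainder.
  remainder 2q^2 - 3q + 2 ≠ 0; add g_3 = 2q^2 - 3q + 2 to the basis.

S(f_1,g_3): leading monomials are coprime, so the S-polynomial reduces to 0 (Buchberger's first criterion).
S(f_2,g_3): leading monomials are coprime, so the S-polynomial reduces to 0 (Buchberger's first criterion).
Every S-polynomial of the final basis reduces to 0, so we have a Gröbner basis.
Inter-reduce: drop elements whose leading term is divisible by another's, tail-reduce, and make monic.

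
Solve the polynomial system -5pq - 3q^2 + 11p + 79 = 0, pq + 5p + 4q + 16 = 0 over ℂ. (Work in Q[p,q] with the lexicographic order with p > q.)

Compute a lex Gröbner basis by Buchberger's algorithm.
f_1 = -5pq + 11p - 3q^2 + 79, LT = pq.
f_2 = pq + 5p + 4q + 16, LT = pq.

S(f_1,f_2): lcm = pq. S = -36/5p + 3/5q^2 - 4q - 159/5.
  leading term p: no divisor's leading term divides it; move -36/5p to the remainder.
  leading term q^2: no divisor's leading term divides it; move 3/5q^2 to the remainder.
  leading term q: no divisor's leading term divides it; move -4q to the remainder.
  leading term 1: no divisor's leading term divides it; move -159/5 to the remainder.
  remainder -36/5p + 3/5q^2 - 4q - 159/5 ≠ 0; add h_3 = -36/5p + 3/5q^2 - 4q - 159/5 to the basis.

S(f_1,h_3): lcm = pq. S = -11/5p + 1/12q^3 + 2/45q^2 - 53/12q - 79/5.
  leading term p: subtract (11/36)·h_3 from -11/5p + 1/12q^3 + 2/45q^2 - 53/12q - 79/5 → 1/12q^3 - 5/36q^2 - 115/36q - 73/12
  leading term q^3: no divisor's leading term divides it; move 1/12q^3 to the remainder.
  leading term q^2: no divisor's leading term divides it; move -5/36q^2 to the remainder.
  leading term q: no divisor's leading term divides it; move -115/36q to the remainder.
  leading term 1: no divisor's leading term divides it; move -73/12 to the remainder.
  remainder 1/12q^3 - 5/36q^2 - 115/36q - 73/12 ≠ 0; add h_4 = 1/12q^3 - 5/36q^2 - 115/36q - 73/12 to the basis.

The other S-polynomials (S(f_2,h_3), S(f_1,h_4), S(f_2,h_4), S(h_3,h_4)) all reduce to 0 modulo the current basis, so we have a Gröbner basis.
Inter-reduce: drop elements whose leading term is divisible by another's, tail-reduce, and make monic.
Reduced Gröbner basis: {p - 1/12q^2 + 5/9q + 53/12, q^3 - 5/3q^2 - 115/3q - 73}.

Elimination: the polynomial q^3 - 5/3q^2 - 115/3q - 73 lies in the elimination ideal for q, so q ∈ {-3, 7/3 - 2*sqrt(67)/3, 7/3 + 2*sqrt(67)/3}. For each such q, the remaining basis elements (now univariate) give the rest of the solution.
  q = -3: the earlier basis element becomes p + 2 = 0, giving p = -2 — point (-2, -3).
  q = 7/3 - 2*sqrt(67)/3: the earlier basis element becomes p - sqrt(67)/9 + 25/9 = 0, giving p = -25/9 + sqrt(67)/9 — point (-25/9 + sqrt(67)/9, 7/3 - 2*sqrt(67)/3).
  q = 7/3 + 2*sqrt(67)/3: the earlier basis element becomes p + sqrt(67)/9 + 25/9 = 0, giving p = -25/9 - sqrt(67)/9 — point (-25/9 - sqrt(67)/9, 7/3 + 2*sqrt(67)/3).
This is the nonlinear analogue of row-reducing a linear system.

{(-2, -3), (-25/9 + sqrt(67)/9, 7/3 - 2*sqrt(67)/3), (-25/9 - sqrt(67)/9, 7/3 + 2*sqrt(67)/3)}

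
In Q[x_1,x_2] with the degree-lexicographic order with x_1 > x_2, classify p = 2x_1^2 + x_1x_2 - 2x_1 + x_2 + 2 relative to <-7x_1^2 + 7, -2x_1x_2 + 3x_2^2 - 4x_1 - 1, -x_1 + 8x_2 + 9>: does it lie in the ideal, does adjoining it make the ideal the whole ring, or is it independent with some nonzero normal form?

First compute the reduced Gröbner basis of I by Buchberger's algorithm.
f_1 = -7x_1^2 + 7, LT = x_1^2.
f_2 = -2x_1x_2 + 3x_2^2 - 4x_1 - 1, LT = x_1x_2.
f_3 = -x_1 + 8x_2 + 9, LT = x_1.

S(f_1,f_2): lcm = x_1^2x_2. S = 3/2x_1x_2^2 - 2x_1^2 - 1/2x_1 - x_2.
  leading term x_1x_2^2: subtract (-3/4x_2)·f_2 from 3/2x_1x_2^2 - 2x_1^2 - 1/2x_1 - x_2 → 9/4x_2^3 - 2x_1^2 - 3x_1x_2 - 1/2x_1 - 7/4x_2
  leading term x_2^3: no divisor's leading term divides it; move 9/4x_2^3 to the remainder.
  leading term x_1^2: subtract (2/7)·f_1 from -2x_1^2 - 3x_1x_2 - 1/2x_1 - 7/4x_2 → -3x_1x_2 - 1/2x_1 - 7/4x_2 - 2
  leading term x_1x_2: subtract (3/2)·f_2 from -3x_1x_2 - 1/2x_1 - 7/4x_2 - 2 → -9/2x_2^2 + 11/2x_1 - 7/4x_2 - 1/2
  leading term x_2^2: no divisor's leading term divides it; move -9/2x_2^2 to the remainder.
  leading term x_1: subtract (-11/2)·f_3 from 11/2x_1 - 7/4x_2 - 1/2 → 169/4x_2 + 49
  leading term x_2: no divisor's leading term divides it; move 169/4x_2 to the remainder.
  leading term 1: no divisor's leading term divides it; move 49 to the remainder.
  remainder 9/4x_2^3 - 9/2x_2^2 + 169/4x_2 + 49 ≠ 0; add h_4 = 9/4x_2^3 - 9/2x_2^2 + 169/4x_2 + 49 to the basis.

S(f_1,f_3): lcm = x_1^2. S = 8x_1x_2 + 9x_1 - 1.
  leading term x_1x_2: subtract (-4)·f_2 from 8x_1x_2 + 9x_1 - 1 → 12x_2^2 - 7x_1 - 5
  leading term x_2^2: no divisor's leading term divides it; move 12x_2^2 to the remainder.
  leading term x_1: subtract (7)·f_3 from -7x_1 - 5 → -56x_2 - 68
  leading term x_2: no divisor's leading term divides it; move -56x_2 to the remainder.
  leading term 1: no divisor's leading term divides it; move -68 to the remainder.
  remainder 12x_2^2 - 56x_2 - 68 ≠ 0; add h_5 = 12x_2^2 - 56x_2 - 68 to the basis.

S(f_2,f_3): lcm = x_1x_2. S = 13/2x_2^2 + 2x_1 + 9x_2 + 1/2.
  leading term x_2^2: subtract (13/24)·h_5 from 13/2x_2^2 + 2x_1 + 9x_2 + 1/2 → 2x_1 + 118/3x_2 + 112/3
  leading term x_1: subtract (-2)·f_3 from 2x_1 + 118/3x_2 + 112/3 → 166/3x_2 + 166/3
  leading term x_2: no divisor's leading term divides it; move 166/3x_2 to the remainder.
  leading term 1: no divisor's leading term divides it; move 166/3 to the remainder.
  remainder 166/3x_2 + 166/3 ≠ 0; add h_6 = 166/3x_2 + 166/3 to the basis.

S(f_1,h_4): leading monomials are coprime, so the S-polynomial reduces to 0 (Buchberger's first criterion).
S(f_2,h_4): lcm = x_1x_2^3. S = -3/2x_2^4 + 4x_1x_2^2 - 169/9x_1x_2 + 1/2x_2^2 - 196/9x_1.
  leading term x_2^4: subtract (-2/3x_2)·h_4 from -3/2x_2^4 + 4x_1x_2^2 - 169/9x_1x_2 + 1/2x_2^2 - 196/9x_1 → 4x_1x_2^2 - 3x_2^3 - 169/9x_1x_2 + 86/3x_2^2 - 196/9x_1 + 98/3x_2
  leading term x_1x_2^2: subtract (-2x_2)·f_2 from 4x_1x_2^2 - 3x_2^3 - 169/9x_1x_2 + 86/3x_2^2 - 196/9x_1 + 98/3x_2 → 3x_2^3 - 241/9x_1x_2 + 86/3x_2^2 - 196/9x_1 + 92/3x_2
  leading term x_2^3: subtract (4/3)·h_4 from 3x_2^3 - 241/9x_1x_2 + 86/3x_2^2 - 196/9x_1 + 92/3x_2 → -241/9x_1x_2 + 104/3x_2^2 - 196/9x_1 - 77/3x_2 - 196/3
  leading term x_1x_2: subtract (241/18)·f_2 from -241/9x_1x_2 + 104/3x_2^2 - 196/9x_1 - 77/3x_2 - 196/3 → -11/2x_2^2 + 286/9x_1 - 77/3x_2 - 935/18
  leading term x_2^2: subtract (-11/24)·h_5 from -11/2x_2^2 + 286/9x_1 - 77/3x_2 - 935/18 → 286/9x_1 - 154/3x_2 - 748/9
  leading term x_1: subtract (-286/9)·f_3 from 286/9x_1 - 154/3x_2 - 748/9 → 1826/9x_2 + 1826/9
  leading term x_2: subtract (11/3)·h_6 from 1826/9x_2 + 1826/9 → 0
  remainder 0.

S(f_3,h_4): leading monomials are coprime, so the S-polynomial reduces to 0 (Buchberger's first criterion).
S(f_1,h_5): leading monomials are coprime, so the S-polynomial reduces to 0 (Buchberger's first criterion).
S(f_2,h_5): lcm = x_1x_2^2. S = -3/2x_2^3 + 20/3x_1x_2 + 17/3x_1 + 1/2x_2.
  leading term x_2^3: subtract (-2/3)·h_4 from -3/2x_2^3 + 20/3x_1x_2 + 17/3x_1 + 1/2x_2 → 20/3x_1x_2 - 3x_2^2 + 17/3x_1 + 86/3x_2 + 98/3
  leading term x_1x_2: subtract (-10/3)·f_2 from 20/3x_1x_2 - 3x_2^2 + 17/3x_1 + 86/3x_2 + 98/3 → 7x_2^2 - 23/3x_1 + 86/3x_2 + 88/3
  leading term x_2^2: subtract (7/12)·h_5 from 7x_2^2 - 23/3x_1 + 86/3x_2 + 88/3 → -23/3x_1 + 184/3x_2 + 69
  leading term x_1: subtract (23/3)·f_3 from -23/3x_1 + 184/3x_2 + 69 → 0
  remainder 0.

S(f_3,h_5): leading monomials are coprime, so the S-polynomial reduces to 0 (Buchberger's first criterion).
S(h_4,h_5): lcm = x_2^3. S = 8/3x_2^2 + 220/9x_2 + 196/9.
  leading term x_2^2: subtract (2/9)·h_5 from 8/3x_2^2 + 220/9x_2 + 196/9 → 332/9x_2 + 332/9
  leading term x_2: subtract (2/3)·h_6 from 332/9x_2 + 332/9 → 0
  remainder 0.

S(f_1,h_6): leading monomials are coprime, so the S-polynomial reduces to 0 (Buchberger's first criterion).
S(f_2,h_6): lcm = x_1x_2. S = -3/2x_2^2 + x_1 + 1/2.
  leading term x_2^2: subtract (-1/8)·h_5 from -3/2x_2^2 + x_1 + 1/2 → x_1 - 7x_2 - 8
  leading term x_1: subtract (-1)·f_3 from x_1 - 7x_2 - 8 → x_2 + 1
  leading term x_2: subtract (3/166)·h_6 from x_2 + 1 → 0
  remainder 0.

S(f_3,h_6): leading monomials are coprime, so the S-polynomial reduces to 0 (Buchberger's first criterion).
S(h_4,h_6): lcm = x_2^3. S = -3x_2^2 + 169/9x_2 + 196/9.
  leading term x_2^2: subtract (-1/4)·h_5 from -3x_2^2 + 169/9x_2 + 196/9 → 43/9x_2 + 43/9
  leading term x_2: subtract (43/498)·h_6 from 43/9x_2 + 43/9 → 0
  remainder 0.

S(h_5,h_6): lcm = x_2^2. S = -17/3x_2 - 17/3.
  leading term x_2: subtract (-17/166)·h_6 from -17/3x_2 - 17/3 → 0
  remainder 0.

Every S-polynomial of the final basis reduces to 0, so we have a Gröbner basis.
Inter-reduce: drop elements whose leading term is divisible by another's, tail-reduce, and make monic.
Reduced Gröbner basis: {x_1 - 1, x_2 + 1}.
Label its elements g_1 = x_1 - 1, g_2 = x_2 + 1.

Reduce p = 2x_1^2 + x_1x_2 - 2x_1 + x_2 + 2 modulo G:
  leading term x_1^2: subtract (2x_1)·g_1 from 2x_1^2 + x_1x_2 - 2x_1 + x_2 + 2 → x_1x_2 + x_2 + 2
  leading term x_1x_2: subtract (x_2)·g_1 from x_1x_2 + x_2 + 2 → 2x_2 + 2
  leading term x_2: subtract (2)·g_2 from 2x_2 + 2 → 0
  normal form = 0.
Since the normal form is 0, p ∈ I.

2x_1^2 + x_1x_2 - 2x_1 + x_2 + 2 lies in I (it reduces to 0).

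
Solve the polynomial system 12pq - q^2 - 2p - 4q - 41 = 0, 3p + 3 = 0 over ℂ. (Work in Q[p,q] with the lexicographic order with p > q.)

Compute a lex Gröbner basis by Buchberger's algorithm.
f_1 = 12pq - 2p - q^2 - 4q - 41, LT = pq.
f_2 = 3p + 3, LT = p.

S(f_1,f_2): lcm = pq. S = -1/6p - 1/12q^2 - 4/3q - 41/12.
  leading term p: subtract (-1/18)·f_2 from -1/6p - 1/12q^2 - 4/3q - 41/12 → -1/12q^2 - 4/3q - 13/4
  leading term q^2: no divisor's leading term divides it; move -1/12q^2 to the remainder.
  leading term q: no divisor's leading term divides it; move -4/3q to the remainder.
  leading term 1: no divisor's leading term divides it; move -13/4 to the remainder.
  remainder -1/12q^2 - 4/3q - 13/4 ≠ 0; add h_3 = -1/12q^2 - 4/3q - 13/4 to the basis.

S(f_1,h_3): lcm = pq^2. S = -97/6pq - 39p - 1/12q^3 - 1/3q^2 - 41/12q.
  leading term pq: subtract (-97/72)·f_1 from -97/6pq - 39p - 1/12q^3 - 1/3q^2 - 41/12q → -1501/36p - 1/12q^3 - 121/72q^2 - 317/36q - 3977/72
  leading term p: subtract (-1501/108)·f_2 from -1501/36p - 1/12q^3 - 121/72q^2 - 317/36q - 3977/72 → -1/12q^3 - 121/72q^2 - 317/36q - 325/24
  leading term q^3: subtract (q)·h_3 from -1/12q^3 - 121/72q^2 - 317/36q - 325/24 → -25/72q^2 - 50/9q - 325/24
  leading term q^2: subtract (25/6)·h_3 from -25/72q^2 - 50/9q - 325/24 → 0
  remainder 0.

S(f_2,h_3): leading monomials are coprime, so the S-polynomial reduces to 0 (Buchberger's first criterion).
Every S-polynomial of the final basis reduces to 0, so we have a Gröbner basis.
Inter-reduce: drop elements whose leading term is divisible by another's, tail-reduce, and make monic.
Reduced Gröbner basis: {p + 1, q^2 + 16q + 39}.

The lex basis is triangular: the last element involves only q. Solving q^2 + 16q + 39 = 0 gives q ∈ {-13, -3}; substituting each value into the earlier elements determines the remaining variables.
  q = -13: the earlier basis element becomes p + 1 = 0, giving p = -1 — point (-1, -13).
  q = -3: the earlier basis element becomes p + 1 = 0, giving p = -1 — point (-1, -3).

{(-1, -13), (-1, -3)}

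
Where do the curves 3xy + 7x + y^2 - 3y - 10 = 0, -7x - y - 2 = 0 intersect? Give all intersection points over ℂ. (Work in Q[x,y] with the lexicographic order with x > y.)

{(0, -2), (-25/14, 21/2)}

Compute a lex Gröbner basis by Buchberger's algorithm.
f_1 = 3xy + 7x + y^2 - 3y - 10, LT = xy.
f_2 = -7x - y - 2, LT = x.

S(f_1,f_2): lcm = xy. S = 7/3x + 4/21y^2 - 9/7y - 10/3.
  leading term x: subtract (-1/3)·f_2 from 7/3x + 4/21y^2 - 9/7y - 10/3 → 4/21y^2 - 34/21y - 4
  leading term y^2: no divisor's leading term divides it; move 4/21y^2 to the remainder.
  leading term y: no divisor's leading term divides it; move -34/21y to the remainder.
  leading term 1: no divisor's leading term divides it; move -4 to the remainder.
  remainder 4/21y^2 - 34/21y - 4 ≠ 0; add h_3 = 4/21y^2 - 34/21y - 4 to the basis.

The other S-polynomials (S(f_1,h_3), S(f_2,h_3)) all reduce to 0 modulo the current basis, so we have a Gröbner basis.
Inter-reduce: drop elements whose leading term is divisible by another's, tail-reduce, and make monic.
Reduced Gröbner basis: {x + 1/7y + 2/7, y^2 - 17/2y - 21}.

From the last basis element, y^2 - 17/2y - 21 = 0, so y takes values in {-2, 21/2}. Each choice, substituted upward through the basis, yields the corresponding point(s) of the solution set.
  y = -2: the earlier basis element becomes x = 0, giving x = 0 — point (0, -2).
  y = 21/2: the earlier basis element becomes x + 25/14 = 0, giving x = -25/14 — point (-25/14, 21/2).
Check: every point annihilates each of the original generators.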